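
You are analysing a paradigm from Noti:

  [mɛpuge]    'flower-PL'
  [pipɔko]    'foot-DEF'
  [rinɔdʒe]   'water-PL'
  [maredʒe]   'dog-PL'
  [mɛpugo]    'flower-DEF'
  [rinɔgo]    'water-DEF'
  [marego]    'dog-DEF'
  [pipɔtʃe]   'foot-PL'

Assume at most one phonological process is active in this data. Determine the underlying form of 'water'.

/rinɔdʒ/

'water' shows [dʒ] ~ [g] at the end of the stem ([rinɔdʒe] vs [rinɔgo]).
But 'flower' keeps [g] in both environments ([mɛpuge], [mɛpugo]), so there is no rule changing /g/ to [dʒ] before the PL suffix.
Therefore /dʒ/ is basic and [g] is derived by depalatalization (palato-alveolar /tʃ/ and /dʒ/ become [k] and [g] when no front vowel follows).
So 'water' = /rinɔdʒ/.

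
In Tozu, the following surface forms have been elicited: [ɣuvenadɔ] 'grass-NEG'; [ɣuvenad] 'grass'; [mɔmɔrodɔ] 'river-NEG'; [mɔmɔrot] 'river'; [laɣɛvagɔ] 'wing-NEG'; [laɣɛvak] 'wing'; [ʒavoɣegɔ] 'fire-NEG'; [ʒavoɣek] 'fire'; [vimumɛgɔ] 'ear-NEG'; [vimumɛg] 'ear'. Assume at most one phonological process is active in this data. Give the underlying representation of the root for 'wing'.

'wing' shows [g] ~ [k] at the end of the stem ([laɣɛvagɔ] vs [laɣɛvak]).
The stem 'ear' ([vimumɛgɔ], [vimumɛg]) shows [g] unchanged in both environments, so [g] cannot be basic with [k] derived in isolation.
Therefore /k/ is basic and [g] is derived by intervocalic voicing (voiceless stops become voiced between vowels).

/laɣɛvak/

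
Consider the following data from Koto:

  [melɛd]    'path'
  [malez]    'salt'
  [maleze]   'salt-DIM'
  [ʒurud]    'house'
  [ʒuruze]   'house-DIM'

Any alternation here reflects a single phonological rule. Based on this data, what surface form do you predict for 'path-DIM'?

The stem for 'house' ends in [d] in [ʒurud] but [z] in [ʒuruze].
If /z/ were underlying and a rule turned it into [d] in isolation, 'salt' would also alternate; but it has [z] in both [malez] and [maleze].
Therefore /d/ is basic and [z] is derived by intervocalic spirantization (voiced stops become fricatives between vowels).
The one attested form of 'path', [melɛd], shows underlying /melɛd/. Applying the same rule between vowels gives [melɛze].

[melɛze]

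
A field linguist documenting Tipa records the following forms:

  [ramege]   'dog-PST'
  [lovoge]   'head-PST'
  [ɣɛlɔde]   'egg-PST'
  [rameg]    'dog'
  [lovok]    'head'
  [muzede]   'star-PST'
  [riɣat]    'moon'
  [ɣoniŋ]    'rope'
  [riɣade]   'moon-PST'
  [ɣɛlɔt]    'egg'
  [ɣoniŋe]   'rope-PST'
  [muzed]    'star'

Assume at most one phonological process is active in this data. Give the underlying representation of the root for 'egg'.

/ɣɛlɔt/

In [ɣɛlɔt] and [ɣɛlɔde] the final segment of 'egg' alternates: [t] ~ [d].
Compare 'star', with invariant [d] in [muzed] and [muzede]: an analysis with underlying /d/ and a rule producing [t] in isolation would wrongly predict alternation here too.
So /t/ is underlying, and a rule of intervocalic voicing — voiceless stops become voiced between vowels — gives [d].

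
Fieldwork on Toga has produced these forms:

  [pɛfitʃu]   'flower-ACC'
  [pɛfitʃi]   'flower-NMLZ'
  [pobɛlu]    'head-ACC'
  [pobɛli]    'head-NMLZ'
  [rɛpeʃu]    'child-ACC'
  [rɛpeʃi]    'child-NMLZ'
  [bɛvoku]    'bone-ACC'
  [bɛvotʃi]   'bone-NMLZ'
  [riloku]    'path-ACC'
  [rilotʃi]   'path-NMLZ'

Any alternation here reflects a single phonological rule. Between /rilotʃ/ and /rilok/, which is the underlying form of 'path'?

The root 'path' surfaces as [riloku] and [rilotʃi], with a stem-final [k] ~ [tʃ] alternation.
The stem 'flower' ([pɛfitʃu], [pɛfitʃi]) shows [tʃ] unchanged in both environments, so [tʃ] cannot be basic with [k] derived before the ACC suffix.
So /k/ is underlying, and a rule of palatalization before a front vowel — /k/ becomes palato-alveolar [tʃ] before a front vowel — gives [tʃ].

/rilok/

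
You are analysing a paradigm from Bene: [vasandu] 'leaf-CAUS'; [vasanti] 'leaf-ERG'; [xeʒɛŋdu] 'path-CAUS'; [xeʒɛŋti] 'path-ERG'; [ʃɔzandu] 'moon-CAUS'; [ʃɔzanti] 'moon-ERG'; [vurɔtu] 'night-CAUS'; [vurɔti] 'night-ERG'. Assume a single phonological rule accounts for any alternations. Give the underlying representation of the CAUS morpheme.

/-du/

The CAUS suffix surfaces as [-du] and [-tu], depending on the final segment of the stem.
The ERG suffix, which begins with [t], is invariant after every stem; so [t] is not altered by any rule here.
The CAUS suffix is therefore /-du/ underlyingly, with post-vocalic devoicing: voiced stops become voiceless after a vowel.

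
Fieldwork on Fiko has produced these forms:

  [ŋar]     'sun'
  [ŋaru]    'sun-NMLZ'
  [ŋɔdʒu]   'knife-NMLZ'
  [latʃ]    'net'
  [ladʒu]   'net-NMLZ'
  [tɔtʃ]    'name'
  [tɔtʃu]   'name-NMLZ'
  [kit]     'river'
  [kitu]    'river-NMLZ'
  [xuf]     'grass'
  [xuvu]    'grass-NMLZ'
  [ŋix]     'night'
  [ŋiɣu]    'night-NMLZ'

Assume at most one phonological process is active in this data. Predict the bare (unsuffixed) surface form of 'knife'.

The stem for 'net' ends in [tʃ] in [latʃ] but [dʒ] in [ladʒu].
The stem 'name' ([tɔtʃ], [tɔtʃu]) shows [tʃ] unchanged in both environments, so [tʃ] cannot be basic with [dʒ] derived before the NMLZ suffix.
The alternation reflects word-final obstruent devoicing: voiced obstruents become voiceless word-finally. /dʒ/ is underlying.
From [ŋɔdʒu] the stem 'knife' is /ŋɔdʒ/; word-finally this yields [ŋɔtʃ].

[ŋɔtʃ]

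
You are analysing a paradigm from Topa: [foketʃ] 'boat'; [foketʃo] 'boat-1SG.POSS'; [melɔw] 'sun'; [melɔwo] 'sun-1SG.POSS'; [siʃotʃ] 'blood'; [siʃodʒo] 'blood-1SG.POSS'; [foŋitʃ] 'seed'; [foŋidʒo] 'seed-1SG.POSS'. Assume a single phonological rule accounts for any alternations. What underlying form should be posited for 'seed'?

/foŋidʒ/

'seed' shows [tʃ] ~ [dʒ] at the end of the stem ([foŋitʃ] vs [foŋidʒo]).
But 'boat' keeps [tʃ] in both environments ([foketʃ], [foketʃo]), so there is no rule changing /tʃ/ to [dʒ] before the 1SG.POSS suffix.
Therefore /dʒ/ is basic and [tʃ] is derived by word-final obstruent devoicing (voiced obstruents become voiceless word-finally).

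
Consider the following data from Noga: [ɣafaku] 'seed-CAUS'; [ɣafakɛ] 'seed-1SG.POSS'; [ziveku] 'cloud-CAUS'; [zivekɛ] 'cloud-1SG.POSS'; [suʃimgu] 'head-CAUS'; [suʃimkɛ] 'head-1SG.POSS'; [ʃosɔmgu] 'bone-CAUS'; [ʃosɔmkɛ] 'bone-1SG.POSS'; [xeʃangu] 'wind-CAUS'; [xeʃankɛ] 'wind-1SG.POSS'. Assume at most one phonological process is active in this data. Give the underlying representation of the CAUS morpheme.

/-gu/

The CAUS suffix surfaces as [-gu] and [-ku], depending on the final segment of the stem.
The 1SG.POSS suffix, which begins with [k], is invariant after every stem; so [k] is not altered by any rule here.
The CAUS suffix is therefore /-gu/ underlyingly, with post-vocalic devoicing: voiced stops become voiceless after a vowel.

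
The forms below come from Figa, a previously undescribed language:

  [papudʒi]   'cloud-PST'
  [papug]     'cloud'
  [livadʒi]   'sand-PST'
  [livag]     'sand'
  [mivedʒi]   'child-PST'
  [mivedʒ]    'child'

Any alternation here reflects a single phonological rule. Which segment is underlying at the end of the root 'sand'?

/g/

'sand' shows [dʒ] ~ [g] at the end of the stem ([livadʒi] vs [livag]).
The stem 'child' ([mivedʒi], [mivedʒ]) shows [dʒ] unchanged in both environments, so [dʒ] cannot be basic with [g] derived in isolation.
The alternation reflects palatalization before a front vowel: /g/ becomes palato-alveolar [dʒ] before a front vowel. /g/ is underlying.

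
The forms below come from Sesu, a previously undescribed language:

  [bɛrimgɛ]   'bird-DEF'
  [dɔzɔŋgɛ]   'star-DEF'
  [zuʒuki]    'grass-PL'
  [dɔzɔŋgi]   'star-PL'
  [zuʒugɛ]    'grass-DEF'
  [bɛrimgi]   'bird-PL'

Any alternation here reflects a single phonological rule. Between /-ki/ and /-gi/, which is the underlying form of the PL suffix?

/-ki/

The PL suffix surfaces as [-gi] and [-ki], depending on the final segment of the stem.
The DEF suffix, which begins with [g], is invariant after every stem; so [g] is not altered by any rule here.
The PL suffix is therefore /-ki/ underlyingly, with post-nasal voicing: voiceless stops become voiced after a nasal.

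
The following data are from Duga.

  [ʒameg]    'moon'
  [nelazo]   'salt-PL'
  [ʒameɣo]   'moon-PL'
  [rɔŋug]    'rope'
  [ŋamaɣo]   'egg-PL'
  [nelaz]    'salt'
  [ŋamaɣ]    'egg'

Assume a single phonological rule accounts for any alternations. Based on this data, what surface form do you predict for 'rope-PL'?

In [ʒameg] and [ʒameɣo] the final segment of 'moon' alternates: [g] ~ [ɣ].
The stem 'egg' ([ŋamaɣ], [ŋamaɣo]) shows [ɣ] unchanged in both environments, so [ɣ] cannot be basic with [g] derived in isolation.
Therefore /g/ is basic and [ɣ] is derived by intervocalic spirantization (voiced stops become fricatives between vowels).
From [rɔŋug] the stem 'rope' is /rɔŋug/; between vowels this yields [rɔŋuɣo].

[rɔŋuɣo]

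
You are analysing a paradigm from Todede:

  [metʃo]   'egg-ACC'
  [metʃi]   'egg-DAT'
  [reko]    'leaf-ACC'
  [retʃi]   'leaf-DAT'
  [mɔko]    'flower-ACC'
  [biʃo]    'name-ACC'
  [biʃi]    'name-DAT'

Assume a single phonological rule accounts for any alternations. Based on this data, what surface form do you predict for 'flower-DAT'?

In [reko] and [retʃi] the final segment of 'leaf' alternates: [k] ~ [tʃ].
But 'egg' keeps [tʃ] in both environments ([metʃo], [metʃi]), so there is no rule changing /tʃ/ to [k] before the ACC suffix.
Therefore /k/ is basic and [tʃ] is derived by palatalization before a front vowel (/k/ becomes palato-alveolar [tʃ] before a front vowel).
From [mɔko] the stem 'flower' is /mɔk/; before a front vowel this yields [mɔtʃi].

[mɔtʃi]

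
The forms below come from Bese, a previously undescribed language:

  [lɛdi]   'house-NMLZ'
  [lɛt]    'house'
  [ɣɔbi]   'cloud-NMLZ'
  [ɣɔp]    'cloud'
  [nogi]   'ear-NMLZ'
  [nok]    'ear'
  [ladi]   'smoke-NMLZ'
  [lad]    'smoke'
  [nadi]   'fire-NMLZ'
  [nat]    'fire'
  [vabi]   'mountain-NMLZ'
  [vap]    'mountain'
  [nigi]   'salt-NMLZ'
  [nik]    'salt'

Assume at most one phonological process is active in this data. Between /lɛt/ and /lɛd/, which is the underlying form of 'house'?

/lɛt/

'house' shows [d] ~ [t] at the end of the stem ([lɛdi] vs [lɛt]).
Compare 'smoke', with invariant [d] in [ladi] and [lad]: an analysis with underlying /d/ and a rule producing [t] in isolation would wrongly predict alternation here too.
So /t/ is underlying, and a rule of intervocalic voicing — voiceless stops become voiced between vowels — gives [d].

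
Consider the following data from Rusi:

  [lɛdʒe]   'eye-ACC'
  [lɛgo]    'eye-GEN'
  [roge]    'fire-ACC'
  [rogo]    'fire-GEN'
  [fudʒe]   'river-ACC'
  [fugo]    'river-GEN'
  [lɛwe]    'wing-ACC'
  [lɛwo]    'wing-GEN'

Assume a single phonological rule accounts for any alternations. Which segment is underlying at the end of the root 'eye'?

/dʒ/

The root 'eye' surfaces as [lɛdʒe] and [lɛgo], with a stem-final [dʒ] ~ [g] alternation.
The stem 'fire' ([roge], [rogo]) shows [g] unchanged in both environments, so [g] cannot be basic with [dʒ] derived before the ACC suffix.
Therefore /dʒ/ is basic and [g] is derived by depalatalization (palato-alveolar /dʒ/ becomes [g] when no front vowel follows).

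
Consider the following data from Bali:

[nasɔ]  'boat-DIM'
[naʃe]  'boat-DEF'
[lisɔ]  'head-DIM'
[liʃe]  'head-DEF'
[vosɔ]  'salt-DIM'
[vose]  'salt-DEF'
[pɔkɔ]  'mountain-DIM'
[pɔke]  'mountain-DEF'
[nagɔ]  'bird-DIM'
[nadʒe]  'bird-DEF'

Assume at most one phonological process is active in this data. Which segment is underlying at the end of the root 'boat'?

/ʃ/

In [nasɔ] and [naʃe] the final segment of 'boat' alternates: [s] ~ [ʃ].
But 'salt' keeps [s] in both environments ([vosɔ], [vose]), so there is no rule changing /s/ to [ʃ] before the DEF suffix.
The underlying segment must be /ʃ/; palato-alveolar /dʒ/ and /ʃ/ become [g] and [s] when no front vowel follows, yielding [s] there.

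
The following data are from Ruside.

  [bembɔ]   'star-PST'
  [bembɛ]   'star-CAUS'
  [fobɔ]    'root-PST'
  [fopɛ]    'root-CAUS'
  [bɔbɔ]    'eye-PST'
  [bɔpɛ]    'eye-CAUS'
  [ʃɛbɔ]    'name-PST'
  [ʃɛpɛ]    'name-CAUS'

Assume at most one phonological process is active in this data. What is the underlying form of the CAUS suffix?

/-pɛ/

The CAUS suffix surfaces as [-bɛ] and [-pɛ], depending on the final segment of the stem.
The PST suffix, which begins with [b], is invariant after every stem; so [b] is not altered by any rule here.
So the underlying form is /-pɛ/, and voiceless stops become voiced after a nasal.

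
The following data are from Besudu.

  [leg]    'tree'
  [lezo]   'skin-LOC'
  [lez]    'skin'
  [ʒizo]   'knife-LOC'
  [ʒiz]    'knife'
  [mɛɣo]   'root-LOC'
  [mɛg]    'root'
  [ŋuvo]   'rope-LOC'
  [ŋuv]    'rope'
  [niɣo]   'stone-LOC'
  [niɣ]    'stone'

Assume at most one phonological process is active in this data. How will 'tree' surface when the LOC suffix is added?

The root 'root' surfaces as [mɛɣo] and [mɛg], with a stem-final [ɣ] ~ [g] alternation.
If /ɣ/ were underlying and a rule turned it into [g] in isolation, 'stone' would also alternate; but it has [ɣ] in both [niɣo] and [niɣ].
The alternation reflects intervocalic spirantization: voiced stops become fricatives between vowels. /g/ is underlying.
From [leg] the stem 'tree' is /leg/; between vowels this yields [leɣo].

[leɣo]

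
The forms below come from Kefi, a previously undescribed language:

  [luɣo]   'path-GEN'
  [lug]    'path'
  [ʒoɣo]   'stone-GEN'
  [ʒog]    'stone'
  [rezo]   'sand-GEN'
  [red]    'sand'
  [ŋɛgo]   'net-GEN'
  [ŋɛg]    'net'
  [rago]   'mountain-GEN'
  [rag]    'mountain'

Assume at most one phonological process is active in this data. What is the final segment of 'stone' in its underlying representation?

'stone' shows [ɣ] ~ [g] at the end of the stem ([ʒoɣo] vs [ʒog]).
The stem 'net' ([ŋɛgo], [ŋɛg]) shows [g] unchanged in both environments, so [g] cannot be basic with [ɣ] derived before the GEN suffix.
The alternation reflects word-final hardening: voiced fricatives become stops word-finally. /ɣ/ is underlying.

/ɣ/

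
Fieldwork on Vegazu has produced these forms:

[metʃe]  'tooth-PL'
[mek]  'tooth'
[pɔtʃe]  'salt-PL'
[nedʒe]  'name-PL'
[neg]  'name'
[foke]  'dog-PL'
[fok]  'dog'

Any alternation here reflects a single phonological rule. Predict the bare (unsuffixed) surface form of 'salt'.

'tooth' shows [tʃ] ~ [k] at the end of the stem ([metʃe] vs [mek]).
Compare 'dog', with invariant [k] in [foke] and [fok]: an analysis with underlying /k/ and a rule producing [tʃ] before the PL suffix would wrongly predict alternation here too.
Therefore /tʃ/ is basic and [k] is derived by depalatalization (palato-alveolar /tʃ/ and /dʒ/ become [k] and [g] when no front vowel follows).
From [pɔtʃe] the stem 'salt' is /pɔtʃ/; when no front vowel follows this yields [pɔk].

[pɔk]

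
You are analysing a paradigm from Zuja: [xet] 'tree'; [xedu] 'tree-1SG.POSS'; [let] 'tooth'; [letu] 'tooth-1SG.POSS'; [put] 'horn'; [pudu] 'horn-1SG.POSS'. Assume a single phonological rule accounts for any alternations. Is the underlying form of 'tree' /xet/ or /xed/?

/xed/

In [xet] and [xedu] the final segment of 'tree' alternates: [t] ~ [d].
Compare 'tooth', with invariant [t] in [let] and [letu]: an analysis with underlying /t/ and a rule producing [d] before the 1SG.POSS suffix would wrongly predict alternation here too.
The underlying segment must be /d/; voiced obstruents become voiceless word-finally, yielding [t] there.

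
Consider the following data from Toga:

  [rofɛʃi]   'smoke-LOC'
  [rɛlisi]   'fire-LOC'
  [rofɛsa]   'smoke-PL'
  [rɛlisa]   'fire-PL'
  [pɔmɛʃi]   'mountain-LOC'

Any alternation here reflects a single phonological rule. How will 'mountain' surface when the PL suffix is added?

'smoke' shows [s] ~ [ʃ] at the end of the stem ([rofɛsa] vs [rofɛʃi]).
Compare 'fire', with invariant [s] in [rɛlisa] and [rɛlisi]: an analysis with underlying /s/ and a rule producing [ʃ] before the LOC suffix would wrongly predict alternation here too.
Therefore /ʃ/ is basic and [s] is derived by depalatalization (palato-alveolar /ʃ/ becomes [s] when no front vowel follows).
From [pɔmɛʃi] the stem 'mountain' is /pɔmɛʃ/; when no front vowel follows this yields [pɔmɛsa].

[pɔmɛsa]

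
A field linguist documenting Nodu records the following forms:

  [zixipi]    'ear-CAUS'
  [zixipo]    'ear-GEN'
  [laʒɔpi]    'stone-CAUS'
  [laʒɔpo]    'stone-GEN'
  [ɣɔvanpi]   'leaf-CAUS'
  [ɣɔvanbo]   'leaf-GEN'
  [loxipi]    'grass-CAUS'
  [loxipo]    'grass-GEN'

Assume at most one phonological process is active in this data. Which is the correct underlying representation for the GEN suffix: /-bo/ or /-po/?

The GEN suffix surfaces as [-bo] and [-po], depending on the final segment of the stem.
The CAUS suffix, which begins with [p], is invariant after every stem; so [p] is not altered by any rule here.
The GEN suffix is therefore /-bo/ underlyingly, with post-vocalic devoicing: voiced stops become voiceless after a vowel.

/-bo/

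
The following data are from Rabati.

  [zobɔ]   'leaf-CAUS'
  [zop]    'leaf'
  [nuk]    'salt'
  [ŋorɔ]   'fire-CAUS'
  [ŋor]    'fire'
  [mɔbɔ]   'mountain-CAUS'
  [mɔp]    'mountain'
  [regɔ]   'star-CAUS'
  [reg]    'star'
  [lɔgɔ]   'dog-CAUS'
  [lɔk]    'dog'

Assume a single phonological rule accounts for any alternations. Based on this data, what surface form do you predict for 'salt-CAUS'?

[nugɔ]

'dog' shows [g] ~ [k] at the end of the stem ([lɔgɔ] vs [lɔk]).
If /g/ were underlying and a rule turned it into [k] in isolation, 'star' would also alternate; but it has [g] in both [regɔ] and [reg].
The alternation reflects intervocalic voicing: voiceless stops become voiced between vowels. /k/ is underlying.
From [nuk] the stem 'salt' is /nuk/; between vowels this yields [nugɔ].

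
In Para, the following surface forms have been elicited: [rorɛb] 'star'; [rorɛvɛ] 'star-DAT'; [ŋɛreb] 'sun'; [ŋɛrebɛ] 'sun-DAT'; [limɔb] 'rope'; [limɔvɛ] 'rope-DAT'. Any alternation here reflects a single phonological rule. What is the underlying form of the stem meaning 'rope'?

/limɔv/

'rope' shows [b] ~ [v] at the end of the stem ([limɔb] vs [limɔvɛ]).
The stem 'sun' ([ŋɛreb], [ŋɛrebɛ]) shows [b] unchanged in both environments, so [b] cannot be basic with [v] derived before the DAT suffix.
The underlying segment must be /v/; voiced fricatives become stops word-finally, yielding [b] there.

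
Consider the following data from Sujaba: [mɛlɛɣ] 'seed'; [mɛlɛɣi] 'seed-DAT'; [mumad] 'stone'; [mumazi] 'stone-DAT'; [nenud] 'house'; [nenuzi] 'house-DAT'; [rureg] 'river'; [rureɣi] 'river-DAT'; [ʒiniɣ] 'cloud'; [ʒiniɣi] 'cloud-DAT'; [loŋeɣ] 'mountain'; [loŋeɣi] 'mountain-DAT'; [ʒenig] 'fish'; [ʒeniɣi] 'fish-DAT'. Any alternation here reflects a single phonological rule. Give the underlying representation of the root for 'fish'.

/ʒenig/

'fish' shows [g] ~ [ɣ] at the end of the stem ([ʒenig] vs [ʒeniɣi]).
If /ɣ/ were underlying and a rule turned it into [g] in isolation, 'seed' would also alternate; but it has [ɣ] in both [mɛlɛɣ] and [mɛlɛɣi].
So /g/ is underlying, and a rule of intervocalic spirantization — voiced stops become fricatives between vowels — gives [ɣ].
Hence 'fish' is /ʒenig/ underlyingly.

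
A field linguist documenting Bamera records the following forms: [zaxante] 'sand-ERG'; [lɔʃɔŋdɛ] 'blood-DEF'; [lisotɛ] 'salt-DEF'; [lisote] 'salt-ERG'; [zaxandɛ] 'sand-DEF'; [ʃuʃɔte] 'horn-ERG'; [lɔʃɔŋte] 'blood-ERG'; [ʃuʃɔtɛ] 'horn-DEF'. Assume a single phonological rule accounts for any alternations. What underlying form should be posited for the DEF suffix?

/-dɛ/

The DEF morpheme has two allomorphs, [-dɛ] and [-tɛ].
The ERG suffix, which begins with [t], is invariant after every stem; so [t] is not altered by any rule here.
So the underlying form is /-dɛ/, and voiced stops become voiceless after a vowel.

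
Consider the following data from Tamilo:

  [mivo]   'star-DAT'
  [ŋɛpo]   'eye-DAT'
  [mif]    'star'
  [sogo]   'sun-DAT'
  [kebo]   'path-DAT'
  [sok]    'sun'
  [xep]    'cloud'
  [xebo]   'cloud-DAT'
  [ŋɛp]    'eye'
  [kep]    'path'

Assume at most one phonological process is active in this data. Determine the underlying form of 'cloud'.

/xeb/

'cloud' shows [b] ~ [p] at the end of the stem ([xebo] vs [xep]).
The stem 'eye' ([ŋɛpo], [ŋɛp]) shows [p] unchanged in both environments, so [p] cannot be basic with [b] derived before the DAT suffix.
So /b/ is underlying, and a rule of word-final obstruent devoicing — voiced obstruents become voiceless word-finally — gives [p].
So 'cloud' = /xeb/.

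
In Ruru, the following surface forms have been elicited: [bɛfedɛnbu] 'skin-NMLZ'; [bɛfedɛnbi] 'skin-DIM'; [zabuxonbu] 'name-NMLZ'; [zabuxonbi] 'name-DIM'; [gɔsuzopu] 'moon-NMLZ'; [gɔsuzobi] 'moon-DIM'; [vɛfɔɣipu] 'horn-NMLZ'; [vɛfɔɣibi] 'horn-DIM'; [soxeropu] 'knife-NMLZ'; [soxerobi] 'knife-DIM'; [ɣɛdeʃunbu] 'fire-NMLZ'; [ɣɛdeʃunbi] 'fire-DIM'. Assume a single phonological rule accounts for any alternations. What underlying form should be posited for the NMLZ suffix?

The NMLZ morpheme has two allomorphs, [-bu] and [-pu].
By contrast the DIM suffix keeps its initial [b] throughout — that segment must be underlying.
So the underlying form is /-pu/, and voiceless stops become voiced after a nasal.

/-pu/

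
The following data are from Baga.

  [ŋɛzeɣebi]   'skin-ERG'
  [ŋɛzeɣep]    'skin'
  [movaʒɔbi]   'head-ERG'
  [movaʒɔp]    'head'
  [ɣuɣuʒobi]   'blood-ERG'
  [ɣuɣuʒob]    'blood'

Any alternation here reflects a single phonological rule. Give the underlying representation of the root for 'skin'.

/ŋɛzeɣep/

The stem for 'skin' ends in [b] in [ŋɛzeɣebi] but [p] in [ŋɛzeɣep].
If /b/ were underlying and a rule turned it into [p] in isolation, 'blood' would also alternate; but it has [b] in both [ɣuɣuʒobi] and [ɣuɣuʒob].
The alternation reflects intervocalic voicing: voiceless stops become voiced between vowels. /p/ is underlying.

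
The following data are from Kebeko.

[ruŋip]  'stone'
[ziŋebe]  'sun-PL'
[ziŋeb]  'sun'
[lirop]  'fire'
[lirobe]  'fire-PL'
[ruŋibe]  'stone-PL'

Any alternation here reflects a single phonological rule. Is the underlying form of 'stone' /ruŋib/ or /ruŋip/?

/ruŋip/

The root 'stone' surfaces as [ruŋip] and [ruŋibe], with a stem-final [p] ~ [b] alternation.
But 'sun' keeps [b] in both environments ([ziŋeb], [ziŋebe]), so there is no rule changing /b/ to [p] in isolation.
The underlying segment must be /p/; voiceless stops become voiced between vowels, yielding [b] there.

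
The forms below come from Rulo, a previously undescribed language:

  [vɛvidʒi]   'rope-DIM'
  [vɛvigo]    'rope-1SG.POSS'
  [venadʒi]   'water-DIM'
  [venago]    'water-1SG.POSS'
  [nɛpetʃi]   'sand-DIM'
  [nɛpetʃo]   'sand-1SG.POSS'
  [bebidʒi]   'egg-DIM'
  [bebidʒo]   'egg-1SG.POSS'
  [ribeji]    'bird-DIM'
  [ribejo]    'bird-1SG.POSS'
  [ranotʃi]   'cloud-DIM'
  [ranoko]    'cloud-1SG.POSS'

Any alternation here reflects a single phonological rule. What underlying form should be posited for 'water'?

'water' shows [dʒ] ~ [g] at the end of the stem ([venadʒi] vs [venago]).
If /dʒ/ were underlying and a rule turned it into [g] before the 1SG.POSS suffix, 'egg' would also alternate; but it has [dʒ] in both [bebidʒi] and [bebidʒo].
The alternation reflects palatalization before a front vowel: /k/ and /g/ become palato-alveolar [tʃ] and [dʒ] before a front vowel. /g/ is underlying.
Hence 'water' is /venag/ underlyingly.

/venag/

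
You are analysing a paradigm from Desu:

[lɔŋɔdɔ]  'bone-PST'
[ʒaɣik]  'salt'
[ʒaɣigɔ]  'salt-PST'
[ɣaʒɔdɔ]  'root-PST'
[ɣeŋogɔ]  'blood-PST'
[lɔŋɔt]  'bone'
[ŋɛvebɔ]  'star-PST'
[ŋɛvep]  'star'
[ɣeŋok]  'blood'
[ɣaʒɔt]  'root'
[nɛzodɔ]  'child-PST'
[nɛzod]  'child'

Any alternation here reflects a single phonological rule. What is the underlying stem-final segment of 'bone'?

'bone' shows [t] ~ [d] at the end of the stem ([lɔŋɔt] vs [lɔŋɔdɔ]).
But 'child' keeps [d] in both environments ([nɛzod], [nɛzodɔ]), so there is no rule changing /d/ to [t] in isolation.
The alternation reflects intervocalic voicing: voiceless stops become voiced between vowels. /t/ is underlying.

/t/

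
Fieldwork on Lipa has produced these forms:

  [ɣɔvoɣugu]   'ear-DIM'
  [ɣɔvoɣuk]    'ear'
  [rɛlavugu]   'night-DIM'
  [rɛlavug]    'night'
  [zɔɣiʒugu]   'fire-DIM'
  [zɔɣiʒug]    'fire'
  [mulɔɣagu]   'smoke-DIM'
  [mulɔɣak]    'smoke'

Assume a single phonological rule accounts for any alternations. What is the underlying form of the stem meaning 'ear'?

The stem for 'ear' ends in [g] in [ɣɔvoɣugu] but [k] in [ɣɔvoɣuk].
If /g/ were underlying and a rule turned it into [k] in isolation, 'night' would also alternate; but it has [g] in both [rɛlavugu] and [rɛlavug].
The alternation reflects intervocalic voicing: voiceless stops become voiced between vowels. /k/ is underlying.

/ɣɔvoɣuk/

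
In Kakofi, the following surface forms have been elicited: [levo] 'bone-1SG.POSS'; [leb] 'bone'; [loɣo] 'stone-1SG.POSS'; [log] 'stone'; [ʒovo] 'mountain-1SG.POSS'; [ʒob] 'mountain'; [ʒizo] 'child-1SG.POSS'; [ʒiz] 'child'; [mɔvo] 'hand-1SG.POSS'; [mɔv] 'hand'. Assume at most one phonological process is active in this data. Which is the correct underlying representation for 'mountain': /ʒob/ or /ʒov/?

/ʒob/

The stem for 'mountain' ends in [v] in [ʒovo] but [b] in [ʒob].
Compare 'hand', with invariant [v] in [mɔvo] and [mɔv]: an analysis with underlying /v/ and a rule producing [b] in isolation would wrongly predict alternation here too.
The underlying segment must be /b/; voiced stops become fricatives between vowels, yielding [v] there.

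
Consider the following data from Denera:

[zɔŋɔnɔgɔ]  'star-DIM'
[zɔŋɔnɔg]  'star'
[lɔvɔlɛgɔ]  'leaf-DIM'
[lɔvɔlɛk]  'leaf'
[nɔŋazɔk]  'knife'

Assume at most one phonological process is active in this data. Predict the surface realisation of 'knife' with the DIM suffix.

[nɔŋazɔgɔ]

The stem for 'leaf' ends in [g] in [lɔvɔlɛgɔ] but [k] in [lɔvɔlɛk].
If /g/ were underlying and a rule turned it into [k] in isolation, 'star' would also alternate; but it has [g] in both [zɔŋɔnɔgɔ] and [zɔŋɔnɔg].
So /k/ is underlying, and a rule of intervocalic voicing — voiceless stops become voiced between vowels — gives [g].
From [nɔŋazɔk] the stem 'knife' is /nɔŋazɔk/; between vowels this yields [nɔŋazɔgɔ].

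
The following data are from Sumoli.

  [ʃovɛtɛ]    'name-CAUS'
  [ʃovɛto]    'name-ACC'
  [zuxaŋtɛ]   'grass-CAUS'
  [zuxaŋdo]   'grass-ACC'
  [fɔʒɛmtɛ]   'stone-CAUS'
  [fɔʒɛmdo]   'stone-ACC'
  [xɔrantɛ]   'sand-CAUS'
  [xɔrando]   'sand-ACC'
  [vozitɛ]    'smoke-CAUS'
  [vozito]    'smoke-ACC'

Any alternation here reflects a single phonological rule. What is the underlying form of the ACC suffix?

The ACC suffix surfaces as [-do] and [-to], depending on the final segment of the stem.
The CAUS suffix, which begins with [t], is invariant after every stem; so [t] is not altered by any rule here.
The ACC suffix is therefore /-do/ underlyingly, with post-vocalic devoicing: voiced stops become voiceless after a vowel.

/-do/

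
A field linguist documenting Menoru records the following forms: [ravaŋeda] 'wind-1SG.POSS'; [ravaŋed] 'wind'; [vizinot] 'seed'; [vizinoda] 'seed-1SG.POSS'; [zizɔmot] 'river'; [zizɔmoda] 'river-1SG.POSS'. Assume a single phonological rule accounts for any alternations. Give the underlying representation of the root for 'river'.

The stem for 'river' ends in [t] in [zizɔmot] but [d] in [zizɔmoda].
Compare 'wind', with invariant [d] in [ravaŋed] and [ravaŋeda]: an analysis with underlying /d/ and a rule producing [t] in isolation would wrongly predict alternation here too.
So /t/ is underlying, and a rule of intervocalic voicing — voiceless stops become voiced between vowels — gives [d].
So 'river' = /zizɔmot/.

/zizɔmot/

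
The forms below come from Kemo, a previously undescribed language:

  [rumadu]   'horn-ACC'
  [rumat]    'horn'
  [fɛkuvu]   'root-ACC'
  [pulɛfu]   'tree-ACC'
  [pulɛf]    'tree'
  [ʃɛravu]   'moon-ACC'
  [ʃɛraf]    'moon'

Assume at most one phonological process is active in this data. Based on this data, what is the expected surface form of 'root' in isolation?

In [ʃɛravu] and [ʃɛraf] the final segment of 'moon' alternates: [v] ~ [f].
The stem 'tree' ([pulɛfu], [pulɛf]) shows [f] unchanged in both environments, so [f] cannot be basic with [v] derived before the ACC suffix.
The alternation reflects word-final obstruent devoicing: voiced obstruents become voiceless word-finally. /v/ is underlying.
The one attested form of 'root', [fɛkuvu], shows underlying /fɛkuv/. Applying the same rule word-finally gives [fɛkuf].

[fɛkuf]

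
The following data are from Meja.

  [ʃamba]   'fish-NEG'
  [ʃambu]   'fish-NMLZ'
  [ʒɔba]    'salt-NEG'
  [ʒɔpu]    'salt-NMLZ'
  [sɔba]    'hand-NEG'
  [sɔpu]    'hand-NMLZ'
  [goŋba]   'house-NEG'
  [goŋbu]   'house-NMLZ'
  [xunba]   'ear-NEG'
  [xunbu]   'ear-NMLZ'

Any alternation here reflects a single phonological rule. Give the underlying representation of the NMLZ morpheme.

The NMLZ suffix surfaces as [-bu] and [-pu], depending on the final segment of the stem.
The NEG suffix, which begins with [b], is invariant after every stem; so [b] is not altered by any rule here.
So the underlying form is /-pu/, and voiceless stops become voiced after a nasal.

/-pu/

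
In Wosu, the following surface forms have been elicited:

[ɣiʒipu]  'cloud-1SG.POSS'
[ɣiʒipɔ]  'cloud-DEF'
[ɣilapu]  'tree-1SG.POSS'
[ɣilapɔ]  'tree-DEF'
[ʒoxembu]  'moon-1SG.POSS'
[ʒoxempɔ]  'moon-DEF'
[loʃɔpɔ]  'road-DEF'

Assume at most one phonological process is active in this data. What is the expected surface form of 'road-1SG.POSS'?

The 1SG.POSS morpheme has two allomorphs, [-bu] and [-pu].
By contrast the DEF suffix keeps its initial [p] throughout — that segment must be underlying.
So the underlying form is /-bu/, and voiced stops become voiceless after a vowel.
After 'road', which ends in a vowel, the suffix surfaces as [-pu], giving [loʃɔpu].

[loʃɔpu]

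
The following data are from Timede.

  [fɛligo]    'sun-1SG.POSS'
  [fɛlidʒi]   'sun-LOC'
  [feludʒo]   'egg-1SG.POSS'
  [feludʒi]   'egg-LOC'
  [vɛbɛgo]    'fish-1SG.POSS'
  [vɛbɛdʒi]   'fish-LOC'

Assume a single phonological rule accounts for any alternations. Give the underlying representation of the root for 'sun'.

The stem for 'sun' ends in [g] in [fɛligo] but [dʒ] in [fɛlidʒi].
But 'egg' keeps [dʒ] in both environments ([feludʒo], [feludʒi]), so there is no rule changing /dʒ/ to [g] before the 1SG.POSS suffix.
Therefore /g/ is basic and [dʒ] is derived by palatalization before a front vowel (/g/ becomes palato-alveolar [dʒ] before a front vowel).
Hence 'sun' is /fɛlig/ underlyingly.

/fɛlig/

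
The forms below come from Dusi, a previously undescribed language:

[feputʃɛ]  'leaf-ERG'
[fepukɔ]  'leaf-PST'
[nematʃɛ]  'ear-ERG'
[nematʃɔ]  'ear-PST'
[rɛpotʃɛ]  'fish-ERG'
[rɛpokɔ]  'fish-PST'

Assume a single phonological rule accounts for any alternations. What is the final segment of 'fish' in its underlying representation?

The stem for 'fish' ends in [tʃ] in [rɛpotʃɛ] but [k] in [rɛpokɔ].
But 'ear' keeps [tʃ] in both environments ([nematʃɛ], [nematʃɔ]), so there is no rule changing /tʃ/ to [k] before the PST suffix.
So /k/ is underlying, and a rule of palatalization before a front vowel — /k/ becomes palato-alveolar [tʃ] before a front vowel — gives [tʃ].

/k/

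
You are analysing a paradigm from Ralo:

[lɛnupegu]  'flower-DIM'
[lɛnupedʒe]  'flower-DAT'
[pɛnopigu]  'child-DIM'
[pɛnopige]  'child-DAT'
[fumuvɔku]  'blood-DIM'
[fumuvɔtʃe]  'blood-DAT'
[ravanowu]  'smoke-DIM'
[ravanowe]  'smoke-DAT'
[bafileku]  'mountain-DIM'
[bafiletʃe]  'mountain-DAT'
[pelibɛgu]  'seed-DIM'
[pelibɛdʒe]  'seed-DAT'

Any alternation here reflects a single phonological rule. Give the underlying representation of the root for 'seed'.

/pelibɛdʒ/

In [pelibɛgu] and [pelibɛdʒe] the final segment of 'seed' alternates: [g] ~ [dʒ].
Compare 'child', with invariant [g] in [pɛnopigu] and [pɛnopige]: an analysis with underlying /g/ and a rule producing [dʒ] before the DAT suffix would wrongly predict alternation here too.
The underlying segment must be /dʒ/; palato-alveolar /tʃ/ and /dʒ/ become [k] and [g] when no front vowel follows, yielding [g] there.
Hence 'seed' is /pelibɛdʒ/ underlyingly.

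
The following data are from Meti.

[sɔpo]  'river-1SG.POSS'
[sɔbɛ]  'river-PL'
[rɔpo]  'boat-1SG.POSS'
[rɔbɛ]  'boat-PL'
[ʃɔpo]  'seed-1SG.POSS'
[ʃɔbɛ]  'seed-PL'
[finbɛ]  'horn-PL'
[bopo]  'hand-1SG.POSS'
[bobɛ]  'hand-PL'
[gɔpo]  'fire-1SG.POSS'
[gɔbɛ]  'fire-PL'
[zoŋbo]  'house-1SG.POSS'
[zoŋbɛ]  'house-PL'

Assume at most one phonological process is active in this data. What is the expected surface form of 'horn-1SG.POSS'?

[finbo]

The 1SG.POSS suffix surfaces as [-bo] and [-po], depending on the final segment of the stem.
The PL suffix, which begins with [b], is invariant after every stem; so [b] is not altered by any rule here.
So the underlying form is /-po/, and voiceless stops become voiced after a nasal.
After 'horn', which ends in a nasal, the suffix surfaces as [-bo], giving [finbo].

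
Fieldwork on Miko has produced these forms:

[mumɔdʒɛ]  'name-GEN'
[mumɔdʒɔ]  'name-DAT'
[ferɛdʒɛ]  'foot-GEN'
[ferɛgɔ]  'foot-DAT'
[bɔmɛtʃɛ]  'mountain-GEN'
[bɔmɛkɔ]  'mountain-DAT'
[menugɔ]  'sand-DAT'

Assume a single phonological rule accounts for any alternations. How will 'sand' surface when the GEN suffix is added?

The stem for 'foot' ends in [dʒ] in [ferɛdʒɛ] but [g] in [ferɛgɔ].
Compare 'name', with invariant [dʒ] in [mumɔdʒɛ] and [mumɔdʒɔ]: an analysis with underlying /dʒ/ and a rule producing [g] before the DAT suffix would wrongly predict alternation here too.
The alternation reflects palatalization before a front vowel: /k/ and /g/ become palato-alveolar [tʃ] and [dʒ] before a front vowel. /g/ is underlying.
The one attested form of 'sand', [menugɔ], shows underlying /menug/. Applying the same rule before a front vowel gives [menudʒɛ].

[menudʒɛ]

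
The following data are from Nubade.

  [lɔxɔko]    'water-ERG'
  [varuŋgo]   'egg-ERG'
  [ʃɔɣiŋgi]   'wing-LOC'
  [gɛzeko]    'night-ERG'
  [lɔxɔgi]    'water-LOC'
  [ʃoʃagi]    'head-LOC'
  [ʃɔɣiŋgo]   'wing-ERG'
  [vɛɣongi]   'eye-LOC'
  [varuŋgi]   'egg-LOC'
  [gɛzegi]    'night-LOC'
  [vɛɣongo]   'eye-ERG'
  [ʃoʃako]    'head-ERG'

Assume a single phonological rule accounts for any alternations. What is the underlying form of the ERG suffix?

/-ko/

The ERG suffix surfaces as [-go] and [-ko], depending on the final segment of the stem.
By contrast the LOC suffix keeps its initial [g] throughout — that segment must be underlying.
The ERG suffix is therefore /-ko/ underlyingly, with post-nasal voicing: voiceless stops become voiced after a nasal.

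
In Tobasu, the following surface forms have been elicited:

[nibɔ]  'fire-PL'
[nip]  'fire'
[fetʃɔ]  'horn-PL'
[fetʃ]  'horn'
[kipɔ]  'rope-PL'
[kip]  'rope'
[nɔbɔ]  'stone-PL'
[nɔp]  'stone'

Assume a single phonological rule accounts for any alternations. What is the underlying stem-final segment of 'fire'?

/b/

'fire' shows [b] ~ [p] at the end of the stem ([nibɔ] vs [nip]).
The stem 'rope' ([kipɔ], [kip]) shows [p] unchanged in both environments, so [p] cannot be basic with [b] derived before the PL suffix.
Therefore /b/ is basic and [p] is derived by word-final obstruent devoicing (voiced obstruents become voiceless word-finally).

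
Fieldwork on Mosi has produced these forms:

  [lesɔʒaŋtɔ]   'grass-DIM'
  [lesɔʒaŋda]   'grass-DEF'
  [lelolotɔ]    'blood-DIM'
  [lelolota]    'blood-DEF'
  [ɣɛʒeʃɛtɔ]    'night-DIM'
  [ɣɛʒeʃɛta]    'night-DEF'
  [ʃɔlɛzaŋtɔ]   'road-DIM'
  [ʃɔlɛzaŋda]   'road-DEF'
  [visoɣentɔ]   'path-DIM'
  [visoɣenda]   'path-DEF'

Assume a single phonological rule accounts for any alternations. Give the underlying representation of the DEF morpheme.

The DEF morpheme has two allomorphs, [-da] and [-ta].
The DIM suffix, which begins with [t], is invariant after every stem; so [t] is not altered by any rule here.
The DEF suffix is therefore /-da/ underlyingly, with post-vocalic devoicing: voiced stops become voiceless after a vowel.

/-da/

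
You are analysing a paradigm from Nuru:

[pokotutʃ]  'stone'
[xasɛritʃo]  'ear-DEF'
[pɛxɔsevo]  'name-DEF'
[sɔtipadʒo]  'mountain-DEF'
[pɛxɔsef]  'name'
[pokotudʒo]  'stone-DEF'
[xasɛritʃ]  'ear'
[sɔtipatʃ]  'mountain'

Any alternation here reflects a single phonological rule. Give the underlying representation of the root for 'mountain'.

/sɔtipadʒ/

The stem for 'mountain' ends in [tʃ] in [sɔtipatʃ] but [dʒ] in [sɔtipadʒo].
Compare 'ear', with invariant [tʃ] in [xasɛritʃ] and [xasɛritʃo]: an analysis with underlying /tʃ/ and a rule producing [dʒ] before the DEF suffix would wrongly predict alternation here too.
The alternation reflects word-final obstruent devoicing: voiced obstruents become voiceless word-finally. /dʒ/ is underlying.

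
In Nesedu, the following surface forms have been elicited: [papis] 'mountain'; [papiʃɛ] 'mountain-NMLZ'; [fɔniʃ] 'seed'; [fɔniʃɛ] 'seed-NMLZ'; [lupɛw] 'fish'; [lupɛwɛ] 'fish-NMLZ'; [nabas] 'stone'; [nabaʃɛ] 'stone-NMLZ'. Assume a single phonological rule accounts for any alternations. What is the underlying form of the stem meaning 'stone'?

The root 'stone' surfaces as [nabas] and [nabaʃɛ], with a stem-final [s] ~ [ʃ] alternation.
But 'seed' keeps [ʃ] in both environments ([fɔniʃ], [fɔniʃɛ]), so there is no rule changing /ʃ/ to [s] in isolation.
The alternation reflects palatalization before a front vowel: /s/ becomes palato-alveolar [ʃ] before a front vowel. /s/ is underlying.
Hence 'stone' is /nabas/ underlyingly.

/nabas/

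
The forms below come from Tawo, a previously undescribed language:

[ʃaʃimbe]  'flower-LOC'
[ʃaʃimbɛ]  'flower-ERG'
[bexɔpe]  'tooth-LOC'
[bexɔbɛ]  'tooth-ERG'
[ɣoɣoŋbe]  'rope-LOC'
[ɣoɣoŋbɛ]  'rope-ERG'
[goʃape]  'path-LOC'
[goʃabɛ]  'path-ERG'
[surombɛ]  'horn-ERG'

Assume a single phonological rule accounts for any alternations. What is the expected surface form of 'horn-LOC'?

The LOC suffix surfaces as [-be] and [-pe], depending on the final segment of the stem.
By contrast the ERG suffix keeps its initial [b] throughout — that segment must be underlying.
The LOC suffix is therefore /-pe/ underlyingly, with post-nasal voicing: voiceless stops become voiced after a nasal.
After 'horn', which ends in a nasal, the suffix surfaces as [-be], giving [surombe].

[surombe]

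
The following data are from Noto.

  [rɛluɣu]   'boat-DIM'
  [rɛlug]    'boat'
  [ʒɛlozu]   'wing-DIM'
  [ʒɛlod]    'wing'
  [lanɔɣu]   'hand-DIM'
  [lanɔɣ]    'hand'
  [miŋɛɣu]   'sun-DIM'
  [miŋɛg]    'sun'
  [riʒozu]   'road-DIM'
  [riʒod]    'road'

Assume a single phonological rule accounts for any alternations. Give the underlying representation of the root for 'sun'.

/miŋɛg/

The root 'sun' surfaces as [miŋɛɣu] and [miŋɛg], with a stem-final [ɣ] ~ [g] alternation.
The stem 'hand' ([lanɔɣu], [lanɔɣ]) shows [ɣ] unchanged in both environments, so [ɣ] cannot be basic with [g] derived in isolation.
So /g/ is underlying, and a rule of intervocalic spirantization — voiced stops become fricatives between vowels — gives [ɣ].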